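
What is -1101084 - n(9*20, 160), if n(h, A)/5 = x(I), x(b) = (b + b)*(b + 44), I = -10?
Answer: -1097684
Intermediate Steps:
x(b) = 2*b*(44 + b) (x(b) = (2*b)*(44 + b) = 2*b*(44 + b))
n(h, A) = -3400 (n(h, A) = 5*(2*(-10)*(44 - 10)) = 5*(2*(-10)*34) = 5*(-680) = -3400)
-1101084 - n(9*20, 160) = -1101084 - 1*(-3400) = -1101084 + 3400 = -1097684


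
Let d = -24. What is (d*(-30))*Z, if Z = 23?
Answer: 16560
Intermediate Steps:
(d*(-30))*Z = -24*(-30)*23 = 720*23 = 16560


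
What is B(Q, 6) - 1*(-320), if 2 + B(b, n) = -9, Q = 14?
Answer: 309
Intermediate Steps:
B(b, n) = -11 (B(b, n) = -2 - 9 = -11)
B(Q, 6) - 1*(-320) = -11 - 1*(-320) = -11 + 320 = 309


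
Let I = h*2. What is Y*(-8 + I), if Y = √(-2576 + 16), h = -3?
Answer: -224*I*√10 ≈ -708.35*I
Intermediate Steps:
Y = 16*I*√10 (Y = √(-2560) = 16*I*√10 ≈ 50.596*I)
I = -6 (I = -3*2 = -6)
Y*(-8 + I) = (16*I*√10)*(-8 - 6) = (16*I*√10)*(-14) = -224*I*√10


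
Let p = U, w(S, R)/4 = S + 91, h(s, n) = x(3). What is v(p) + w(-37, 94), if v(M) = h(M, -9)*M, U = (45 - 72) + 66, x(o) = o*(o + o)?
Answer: 918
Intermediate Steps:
x(o) = 2*o**2 (x(o) = o*(2*o) = 2*o**2)
h(s, n) = 18 (h(s, n) = 2*3**2 = 2*9 = 18)
w(S, R) = 364 + 4*S (w(S, R) = 4*(S + 91) = 4*(91 + S) = 364 + 4*S)
U = 39 (U = -27 + 66 = 39)
p = 39
v(M) = 18*M
v(p) + w(-37, 94) = 18*39 + (364 + 4*(-37)) = 702 + (364 - 148) = 702 + 216 = 918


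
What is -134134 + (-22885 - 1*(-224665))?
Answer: 67646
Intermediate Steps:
-134134 + (-22885 - 1*(-224665)) = -134134 + (-22885 + 224665) = -134134 + 201780 = 67646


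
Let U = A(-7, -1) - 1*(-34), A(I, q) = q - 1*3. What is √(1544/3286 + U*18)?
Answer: 2*√364742714/1643 ≈ 23.248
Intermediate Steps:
A(I, q) = -3 + q (A(I, q) = q - 3 = -3 + q)
U = 30 (U = (-3 - 1) - 1*(-34) = -4 + 34 = 30)
√(1544/3286 + U*18) = √(1544/3286 + 30*18) = √(1544*(1/3286) + 540) = √(772/1643 + 540) = √(887992/1643) = 2*√364742714/1643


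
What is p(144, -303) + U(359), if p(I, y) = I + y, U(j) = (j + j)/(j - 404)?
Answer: -7873/45 ≈ -174.96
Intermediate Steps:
U(j) = 2*j/(-404 + j) (U(j) = (2*j)/(-404 + j) = 2*j/(-404 + j))
p(144, -303) + U(359) = (144 - 303) + 2*359/(-404 + 359) = -159 + 2*359/(-45) = -159 + 2*359*(-1/45) = -159 - 718/45 = -7873/45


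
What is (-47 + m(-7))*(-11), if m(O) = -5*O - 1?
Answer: 143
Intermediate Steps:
m(O) = -1 - 5*O
(-47 + m(-7))*(-11) = (-47 + (-1 - 5*(-7)))*(-11) = (-47 + (-1 + 35))*(-11) = (-47 + 34)*(-11) = -13*(-11) = 143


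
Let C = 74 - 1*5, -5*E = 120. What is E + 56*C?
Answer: 3840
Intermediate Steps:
E = -24 (E = -⅕*120 = -24)
C = 69 (C = 74 - 5 = 69)
E + 56*C = -24 + 56*69 = -24 + 3864 = 3840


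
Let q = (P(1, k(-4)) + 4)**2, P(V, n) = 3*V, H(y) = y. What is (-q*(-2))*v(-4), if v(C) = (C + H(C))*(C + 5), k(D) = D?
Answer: -784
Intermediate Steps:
v(C) = 2*C*(5 + C) (v(C) = (C + C)*(C + 5) = (2*C)*(5 + C) = 2*C*(5 + C))
q = 49 (q = (3*1 + 4)**2 = (3 + 4)**2 = 7**2 = 49)
(-q*(-2))*v(-4) = (-1*49*(-2))*(2*(-4)*(5 - 4)) = (-49*(-2))*(2*(-4)*1) = 98*(-8) = -784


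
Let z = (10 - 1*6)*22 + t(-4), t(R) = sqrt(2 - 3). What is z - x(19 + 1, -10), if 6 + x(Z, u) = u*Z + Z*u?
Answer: 494 + I ≈ 494.0 + 1.0*I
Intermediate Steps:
t(R) = I (t(R) = sqrt(-1) = I)
x(Z, u) = -6 + 2*Z*u (x(Z, u) = -6 + (u*Z + Z*u) = -6 + (Z*u + Z*u) = -6 + 2*Z*u)
z = 88 + I (z = (10 - 1*6)*22 + I = (10 - 6)*22 + I = 4*22 + I = 88 + I ≈ 88.0 + 1.0*I)
z - x(19 + 1, -10) = (88 + I) - (-6 + 2*(19 + 1)*(-10)) = (88 + I) - (-6 + 2*20*(-10)) = (88 + I) - (-6 - 400) = (88 + I) - 1*(-406) = (88 + I) + 406 = 494 + I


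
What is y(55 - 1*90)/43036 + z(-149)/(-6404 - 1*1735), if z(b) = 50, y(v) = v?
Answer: -348095/50038572 ≈ -0.0069565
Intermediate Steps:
y(55 - 1*90)/43036 + z(-149)/(-6404 - 1*1735) = (55 - 1*90)/43036 + 50/(-6404 - 1*1735) = (55 - 90)*(1/43036) + 50/(-6404 - 1735) = -35*1/43036 + 50/(-8139) = -5/6148 + 50*(-1/8139) = -5/6148 - 50/8139 = -348095/50038572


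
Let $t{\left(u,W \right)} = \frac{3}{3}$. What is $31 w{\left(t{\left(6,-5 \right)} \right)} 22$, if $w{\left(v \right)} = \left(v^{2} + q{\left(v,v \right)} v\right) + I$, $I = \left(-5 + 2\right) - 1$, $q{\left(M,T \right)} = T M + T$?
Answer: $-682$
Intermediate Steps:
$q{\left(M,T \right)} = T + M T$ ($q{\left(M,T \right)} = M T + T = T + M T$)
$t{\left(u,W \right)} = 1$ ($t{\left(u,W \right)} = 3 \cdot \frac{1}{3} = 1$)
$I = -4$ ($I = -3 - 1 = -4$)
$w{\left(v \right)} = -4 + v^{2} + v^{2} \left(1 + v\right)$ ($w{\left(v \right)} = \left(v^{2} + v \left(1 + v\right) v\right) - 4 = \left(v^{2} + v^{2} \left(1 + v\right)\right) - 4 = -4 + v^{2} + v^{2} \left(1 + v\right)$)
$31 w{\left(t{\left(6,-5 \right)} \right)} 22 = 31 \left(-4 + 1^{3} + 2 \cdot 1^{2}\right) 22 = 31 \left(-4 + 1 + 2 \cdot 1\right) 22 = 31 \left(-4 + 1 + 2\right) 22 = 31 \left(-1\right) 22 = \left(-31\right) 22 = -682$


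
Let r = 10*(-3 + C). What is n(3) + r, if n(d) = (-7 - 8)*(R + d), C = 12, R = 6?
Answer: -45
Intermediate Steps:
n(d) = -90 - 15*d (n(d) = (-7 - 8)*(6 + d) = -15*(6 + d) = -90 - 15*d)
r = 90 (r = 10*(-3 + 12) = 10*9 = 90)
n(3) + r = (-90 - 15*3) + 90 = (-90 - 45) + 90 = -135 + 90 = -45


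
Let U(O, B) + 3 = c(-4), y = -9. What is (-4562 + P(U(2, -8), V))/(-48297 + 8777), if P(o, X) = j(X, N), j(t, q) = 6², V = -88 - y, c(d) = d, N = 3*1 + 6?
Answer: 2263/19760 ≈ 0.11452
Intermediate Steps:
N = 9 (N = 3 + 6 = 9)
U(O, B) = -7 (U(O, B) = -3 - 4 = -7)
V = -79 (V = -88 - 1*(-9) = -88 + 9 = -79)
j(t, q) = 36
P(o, X) = 36
(-4562 + P(U(2, -8), V))/(-48297 + 8777) = (-4562 + 36)/(-48297 + 8777) = -4526/(-39520) = -4526*(-1/39520) = 2263/19760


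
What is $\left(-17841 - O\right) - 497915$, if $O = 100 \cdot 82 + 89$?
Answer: $-524045$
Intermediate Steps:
$O = 8289$ ($O = 8200 + 89 = 8289$)
$\left(-17841 - O\right) - 497915 = \left(-17841 - 8289\right) - 497915 = -26130 - 497915 = -524045$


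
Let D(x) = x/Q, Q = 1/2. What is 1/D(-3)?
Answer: -⅙ ≈ -0.16667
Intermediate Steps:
Q = ½ ≈ 0.50000
D(x) = 2*x (D(x) = x/(½) = x*2 = 2*x)
1/D(-3) = 1/(2*(-3)) = 1/(-6) = -⅙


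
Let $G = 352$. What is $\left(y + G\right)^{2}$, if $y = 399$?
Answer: $564001$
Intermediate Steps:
$\left(y + G\right)^{2} = \left(399 + 352\right)^{2} = 751^{2} = 564001$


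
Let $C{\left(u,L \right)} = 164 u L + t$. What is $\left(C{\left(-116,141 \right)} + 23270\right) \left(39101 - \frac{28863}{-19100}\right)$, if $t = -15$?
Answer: $- \frac{1985991668294227}{19100} \approx -1.0398 \cdot 10^{11}$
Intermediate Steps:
$C{\left(u,L \right)} = -15 + 164 L u$ ($C{\left(u,L \right)} = 164 u L - 15 = 164 L u - 15 = -15 + 164 L u$)
$\left(C{\left(-116,141 \right)} + 23270\right) \left(39101 - \frac{28863}{-19100}\right) = \left(\left(-15 + 164 \cdot 141 \left(-116\right)\right) + 23270\right) \left(39101 - \frac{28863}{-19100}\right) = \left(\left(-15 - 2682384\right) + 23270\right) \left(39101 - - \frac{28863}{19100}\right) = \left(-2682399 + 23270\right) \left(39101 + \frac{28863}{19100}\right) = \left(-2659129\right) \frac{746857963}{19100} = - \frac{1985991668294227}{19100}$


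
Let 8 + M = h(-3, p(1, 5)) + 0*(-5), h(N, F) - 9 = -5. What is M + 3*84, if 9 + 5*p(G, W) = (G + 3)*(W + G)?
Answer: 248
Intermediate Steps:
p(G, W) = -9/5 + (3 + G)*(G + W)/5 (p(G, W) = -9/5 + ((G + 3)*(W + G))/5 = -9/5 + ((3 + G)*(G + W))/5 = -9/5 + (3 + G)*(G + W)/5)
h(N, F) = 4 (h(N, F) = 9 - 5 = 4)
M = -4 (M = -8 + (4 + 0*(-5)) = -8 + (4 + 0) = -8 + 4 = -4)
M + 3*84 = -4 + 3*84 = -4 + 252 = 248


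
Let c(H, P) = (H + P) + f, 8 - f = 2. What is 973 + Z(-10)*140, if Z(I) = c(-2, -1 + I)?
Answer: -7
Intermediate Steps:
f = 6 (f = 8 - 1*2 = 8 - 2 = 6)
c(H, P) = 6 + H + P (c(H, P) = (H + P) + 6 = 6 + H + P)
Z(I) = 3 + I (Z(I) = 6 - 2 + (-1 + I) = 3 + I)
973 + Z(-10)*140 = 973 + (3 - 10)*140 = 973 - 7*140 = 973 - 980 = -7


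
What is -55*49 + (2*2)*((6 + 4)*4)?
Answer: -2535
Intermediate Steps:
-55*49 + (2*2)*((6 + 4)*4) = -2695 + 4*(10*4) = -2695 + 4*40 = -2695 + 160 = -2535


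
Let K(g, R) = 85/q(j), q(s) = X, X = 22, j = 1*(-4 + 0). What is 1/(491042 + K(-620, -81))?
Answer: 22/10803009 ≈ 2.0365e-6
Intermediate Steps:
j = -4 (j = 1*(-4) = -4)
q(s) = 22
K(g, R) = 85/22
1/(491042 + K(-620, -81)) = 1/(491042 + 85/22) = 1/(10803009/22) = 22/10803009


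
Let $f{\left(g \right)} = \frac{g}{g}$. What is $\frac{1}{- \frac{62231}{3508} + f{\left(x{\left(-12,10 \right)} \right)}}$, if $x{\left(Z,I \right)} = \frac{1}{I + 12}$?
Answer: $- \frac{3508}{58723} \approx -0.059738$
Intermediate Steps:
$x{\left(Z,I \right)} = \frac{1}{12 + I}$
$f{\left(g \right)} = 1$
$\frac{1}{- \frac{62231}{3508} + f{\left(x{\left(-12,10 \right)} \right)}} = \frac{1}{- \frac{62231}{3508} + 1} = \frac{1}{- \frac{58723}{3508}} = - \frac{3508}{58723}$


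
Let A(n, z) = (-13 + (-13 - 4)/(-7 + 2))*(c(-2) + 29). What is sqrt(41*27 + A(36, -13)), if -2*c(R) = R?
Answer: 3*sqrt(91) ≈ 28.618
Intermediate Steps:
c(R) = -R/2
A(n, z) = -288 (A(n, z) = (-13 + (-13 - 4)/(-7 + 2))*(-1/2*(-2) + 29) = (-13 - 17/(-5))*(1 + 29) = (-13 - 17*(-1/5))*30 = (-13 + 17/5)*30 = -48/5*30 = -288)
sqrt(41*27 + A(36, -13)) = sqrt(41*27 - 288) = sqrt(1107 - 288) = sqrt(819) = 3*sqrt(91)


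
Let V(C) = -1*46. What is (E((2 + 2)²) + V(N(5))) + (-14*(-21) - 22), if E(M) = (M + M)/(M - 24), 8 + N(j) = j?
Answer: 222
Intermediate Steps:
N(j) = -8 + j
E(M) = 2*M/(-24 + M) (E(M) = (2*M)/(-24 + M) = 2*M/(-24 + M))
V(C) = -46
(E((2 + 2)²) + V(N(5))) + (-14*(-21) - 22) = (2*(2 + 2)²/(-24 + (2 + 2)²) - 46) + (-14*(-21) - 22) = (2*4²/(-24 + 4²) - 46) + (294 - 22) = (2*16/(-24 + 16) - 46) + 272 = (2*16/(-8) - 46) + 272 = (2*16*(-⅛) - 46) + 272 = (-4 - 46) + 272 = -50 + 272 = 222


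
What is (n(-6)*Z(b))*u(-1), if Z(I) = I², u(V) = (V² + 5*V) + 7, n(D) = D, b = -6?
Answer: -648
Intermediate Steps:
u(V) = 7 + V² + 5*V
(n(-6)*Z(b))*u(-1) = (-6*(-6)²)*(7 + (-1)² + 5*(-1)) = (-6*36)*(7 + 1 - 5) = -216*3 = -648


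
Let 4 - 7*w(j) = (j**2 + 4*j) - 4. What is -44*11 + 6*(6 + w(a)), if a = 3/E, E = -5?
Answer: -76894/175 ≈ -439.39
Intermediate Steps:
a = -3/5 (a = 3/(-5) = 3*(-1/5) = -3/5 ≈ -0.60000)
w(j) = 8/7 - 4*j/7 - j**2/7 (w(j) = 4/7 - ((j**2 + 4*j) - 4)/7 = 4/7 - (-4 + j**2 + 4*j)/7 = 4/7 + (4/7 - 4*j/7 - j**2/7) = 8/7 - 4*j/7 - j**2/7)
-44*11 + 6*(6 + w(a)) = -44*11 + 6*(6 + (8/7 - 4/7*(-3/5) - (-3/5)**2/7)) = -484 + 6*(6 + (8/7 + 12/35 - 1/7*9/25)) = -484 + 6*(6 + (8/7 + 12/35 - 9/175)) = -484 + 6*(6 + 251/175) = -484 + 6*(1301/175) = -484 + 7806/175 = -76894/175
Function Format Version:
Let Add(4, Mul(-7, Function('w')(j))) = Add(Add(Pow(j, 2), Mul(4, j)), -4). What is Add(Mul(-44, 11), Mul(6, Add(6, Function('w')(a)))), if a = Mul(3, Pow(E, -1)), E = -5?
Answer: Rational(-76894, 175) ≈ -439.39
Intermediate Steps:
a = Rational(-3, 5) (a = Mul(3, Pow(-5, -1)) = Mul(3, Rational(-1, 5)) = Rational(-3, 5) ≈ -0.60000)
Function('w')(j) = Add(Rational(8, 7), Mul(Rational(-4, 7), j), Mul(Rational(-1, 7), Pow(j, 2))) (Function('w')(j) = Add(Rational(4, 7), Mul(Rational(-1, 7), Add(Add(Pow(j, 2), Mul(4, j)), -4))) = Add(Rational(4, 7), Mul(Rational(-1, 7), Add(-4, Pow(j, 2), Mul(4, j)))) = Add(Rational(4, 7), Add(Rational(4, 7), Mul(Rational(-4, 7), j), Mul(Rational(-1, 7), Pow(j, 2)))) = Add(Rational(8, 7), Mul(Rational(-4, 7), j), Mul(Rational(-1, 7), Pow(j, 2))))
Add(Mul(-44, 11), Mul(6, Add(6, Function('w')(a)))) = Add(Mul(-44, 11), Mul(6, Add(6, Add(Rational(8, 7), Mul(Rational(-4, 7), Rational(-3, 5)), Mul(Rational(-1, 7), Pow(Rational(-3, 5), 2)))))) = Add(-484, Mul(6, Add(6, Add(Rational(8, 7), Rational(12, 35), Mul(Rational(-1, 7), Rational(9, 25)))))) = Add(-484, Mul(6, Add(6, Add(Rational(8, 7), Rational(12, 35), Rational(-9, 175))))) = Add(-484, Mul(6, Add(6, Rational(251, 175)))) = Add(-484, Mul(6, Rational(1301, 175))) = Add(-484, Rational(7806, 175)) = Rational(-76894, 175)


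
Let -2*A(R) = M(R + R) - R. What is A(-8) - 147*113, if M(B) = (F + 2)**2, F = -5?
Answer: -33239/2 ≈ -16620.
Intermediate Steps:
M(B) = 9 (M(B) = (-5 + 2)**2 = (-3)**2 = 9)
A(R) = -9/2 + R/2 (A(R) = -(9 - R)/2 = -9/2 + R/2)
A(-8) - 147*113 = (-9/2 + (1/2)*(-8)) - 147*113 = (-9/2 - 4) - 16611 = -17/2 - 16611 = -33239/2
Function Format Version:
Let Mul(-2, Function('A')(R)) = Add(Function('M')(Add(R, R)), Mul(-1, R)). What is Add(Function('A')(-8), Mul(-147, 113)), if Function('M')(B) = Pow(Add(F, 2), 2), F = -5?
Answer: Rational(-33239, 2) ≈ -16620.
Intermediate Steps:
Function('M')(B) = 9 (Function('M')(B) = Pow(Add(-5, 2), 2) = Pow(-3, 2) = 9)
Function('A')(R) = Add(Rational(-9, 2), Mul(Rational(1, 2), R)) (Function('A')(R) = Mul(Rational(-1, 2), Add(9, Mul(-1, R))) = Add(Rational(-9, 2), Mul(Rational(1, 2), R)))
Add(Function('A')(-8), Mul(-147, 113)) = Add(Add(Rational(-9, 2), Mul(Rational(1, 2), -8)), Mul(-147, 113)) = Add(Add(Rational(-9, 2), -4), -16611) = Add(Rational(-17, 2), -16611) = Rational(-33239, 2)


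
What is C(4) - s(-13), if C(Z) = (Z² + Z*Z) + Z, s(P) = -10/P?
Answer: 458/13 ≈ 35.231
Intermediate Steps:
C(Z) = Z + 2*Z² (C(Z) = (Z² + Z²) + Z = 2*Z² + Z = Z + 2*Z²)
C(4) - s(-13) = 4*(1 + 2*4) - (-10)/(-13) = 4*(1 + 8) - (-10)*(-1)/13 = 4*9 - 1*10/13 = 36 - 10/13 = 458/13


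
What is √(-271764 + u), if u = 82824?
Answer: 2*I*√47235 ≈ 434.67*I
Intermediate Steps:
√(-271764 + u) = √(-271764 + 82824) = √(-188940) = 2*I*√47235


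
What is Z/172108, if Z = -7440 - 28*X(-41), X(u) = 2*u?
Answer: -1286/43027 ≈ -0.029888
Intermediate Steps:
Z = -5144 (Z = -7440 - 56*(-41) = -7440 - 28*(-82) = -7440 + 2296 = -5144)
Z/172108 = -5144/172108 = -5144*1/172108 = -1286/43027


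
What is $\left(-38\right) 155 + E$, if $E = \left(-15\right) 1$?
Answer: $-5905$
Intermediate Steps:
$E = -15$
$\left(-38\right) 155 + E = \left(-38\right) 155 - 15 = -5890 - 15 = -5905$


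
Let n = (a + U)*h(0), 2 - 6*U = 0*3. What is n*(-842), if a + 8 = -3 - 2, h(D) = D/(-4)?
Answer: 0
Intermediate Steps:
U = 1/3 (U = 1/3 - 0*3 = 1/3 - 1/6*0 = 1/3 + 0 = 1/3 ≈ 0.33333)
h(D) = -D/4 (h(D) = D*(-1/4) = -D/4)
a = -13 (a = -8 + (-3 - 2) = -8 - 5 = -13)
n = 0 (n = (-13 + 1/3)*(-1/4*0) = -38/3*0 = 0)
n*(-842) = 0*(-842) = 0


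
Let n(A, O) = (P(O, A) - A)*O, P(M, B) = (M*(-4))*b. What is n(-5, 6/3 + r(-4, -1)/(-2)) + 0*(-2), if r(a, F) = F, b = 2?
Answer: -75/2 ≈ -37.500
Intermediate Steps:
P(M, B) = -8*M (P(M, B) = (M*(-4))*2 = -4*M*2 = -8*M)
n(A, O) = O*(-A - 8*O) (n(A, O) = (-8*O - A)*O = (-A - 8*O)*O = O*(-A - 8*O))
n(-5, 6/3 + r(-4, -1)/(-2)) + 0*(-2) = -(6/3 - 1/(-2))*(-5 + 8*(6/3 - 1/(-2))) + 0*(-2) = -(6*(1/3) - 1*(-1/2))*(-5 + 8*(6*(1/3) - 1*(-1/2))) + 0 = -(2 + 1/2)*(-5 + 8*(2 + 1/2)) + 0 = -1*5/2*(-5 + 8*(5/2)) + 0 = -1*5/2*(-5 + 20) + 0 = -1*5/2*15 + 0 = -75/2 + 0 = -75/2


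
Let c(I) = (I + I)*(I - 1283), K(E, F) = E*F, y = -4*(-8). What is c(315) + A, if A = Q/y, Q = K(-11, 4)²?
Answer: -1219559/2 ≈ -6.0978e+5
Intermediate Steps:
y = 32
Q = 1936 (Q = (-11*4)² = (-44)² = 1936)
c(I) = 2*I*(-1283 + I) (c(I) = (2*I)*(-1283 + I) = 2*I*(-1283 + I))
A = 121/2 (A = 1936/32 = (1/32)*1936 = 121/2 ≈ 60.500)
c(315) + A = 2*315*(-1283 + 315) + 121/2 = 2*315*(-968) + 121/2 = -609840 + 121/2 = -1219559/2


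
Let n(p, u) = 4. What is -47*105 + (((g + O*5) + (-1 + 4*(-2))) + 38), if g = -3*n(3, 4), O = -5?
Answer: -4943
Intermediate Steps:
g = -12 (g = -3*4 = -12)
-47*105 + (((g + O*5) + (-1 + 4*(-2))) + 38) = -47*105 + (((-12 - 5*5) + (-1 + 4*(-2))) + 38) = -4935 + (((-12 - 25) + (-1 - 8)) + 38) = -4935 + ((-37 - 9) + 38) = -4935 + (-46 + 38) = -4935 - 8 = -4943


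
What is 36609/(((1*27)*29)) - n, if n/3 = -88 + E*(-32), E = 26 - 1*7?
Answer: 557171/261 ≈ 2134.8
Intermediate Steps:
E = 19 (E = 26 - 7 = 19)
n = -2088 (n = 3*(-88 + 19*(-32)) = 3*(-88 - 608) = 3*(-696) = -2088)
36609/(((1*27)*29)) - n = 36609/(((1*27)*29)) - 1*(-2088) = 36609/((27*29)) + 2088 = 36609/783 + 2088 = 36609*(1/783) + 2088 = 12203/261 + 2088 = 557171/261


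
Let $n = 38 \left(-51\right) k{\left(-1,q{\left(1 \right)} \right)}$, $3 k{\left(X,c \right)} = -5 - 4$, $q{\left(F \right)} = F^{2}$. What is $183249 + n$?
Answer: $189063$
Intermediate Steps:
$k{\left(X,c \right)} = -3$ ($k{\left(X,c \right)} = \frac{-5 - 4}{3} = \frac{1}{3} \left(-9\right) = -3$)
$n = 5814$ ($n = 38 \left(-51\right) \left(-3\right) = \left(-1938\right) \left(-3\right) = 5814$)
$183249 + n = 183249 + 5814 = 189063$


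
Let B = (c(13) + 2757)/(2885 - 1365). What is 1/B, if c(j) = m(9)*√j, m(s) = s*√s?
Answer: 349220/632631 - 1140*√13/210877 ≈ 0.53252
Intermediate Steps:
m(s) = s^(3/2)
c(j) = 27*√j (c(j) = 9^(3/2)*√j = 27*√j)
B = 2757/1520 + 27*√13/1520 (B = (27*√13 + 2757)/(2885 - 1365) = (2757 + 27*√13)/1520 = (2757 + 27*√13)*(1/1520) = 2757/1520 + 27*√13/1520 ≈ 1.8779)
1/B = 1/(2757/1520 + 27*√13/1520)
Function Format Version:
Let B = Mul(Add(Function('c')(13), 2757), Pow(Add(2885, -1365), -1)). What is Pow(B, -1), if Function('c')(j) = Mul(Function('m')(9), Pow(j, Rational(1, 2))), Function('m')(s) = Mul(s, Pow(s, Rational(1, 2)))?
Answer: Add(Rational(349220, 632631), Mul(Rational(-1140, 210877), Pow(13, Rational(1, 2)))) ≈ 0.53252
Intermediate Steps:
Function('m')(s) = Pow(s, Rational(3, 2))
Function('c')(j) = Mul(27, Pow(j, Rational(1, 2))) (Function('c')(j) = Mul(Pow(9, Rational(3, 2)), Pow(j, Rational(1, 2))) = Mul(27, Pow(j, Rational(1, 2))))
B = Add(Rational(2757, 1520), Mul(Rational(27, 1520), Pow(13, Rational(1, 2)))) (B = Mul(Add(Mul(27, Pow(13, Rational(1, 2))), 2757), Pow(Add(2885, -1365), -1)) = Mul(Add(2757, Mul(27, Pow(13, Rational(1, 2)))), Pow(1520, -1)) = Mul(Add(2757, Mul(27, Pow(13, Rational(1, 2)))), Rational(1, 1520)) = Add(Rational(2757, 1520), Mul(Rational(27, 1520), Pow(13, Rational(1, 2)))) ≈ 1.8779)
Pow(B, -1) = Pow(Add(Rational(2757, 1520), Mul(Rational(27, 1520), Pow(13, Rational(1, 2)))), -1)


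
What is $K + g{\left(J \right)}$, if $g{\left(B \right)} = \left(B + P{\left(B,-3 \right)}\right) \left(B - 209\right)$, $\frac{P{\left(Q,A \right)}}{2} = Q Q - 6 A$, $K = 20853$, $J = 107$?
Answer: $-2329329$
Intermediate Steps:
$P{\left(Q,A \right)} = - 12 A + 2 Q^{2}$ ($P{\left(Q,A \right)} = 2 \left(Q Q - 6 A\right) = 2 \left(Q^{2} - 6 A\right) = - 12 A + 2 Q^{2}$)
$g{\left(B \right)} = \left(-209 + B\right) \left(36 + B + 2 B^{2}\right)$ ($g{\left(B \right)} = \left(B + \left(\left(-12\right) \left(-3\right) + 2 B^{2}\right)\right) \left(B - 209\right) = \left(B + \left(36 + 2 B^{2}\right)\right) \left(-209 + B\right) = \left(36 + B + 2 B^{2}\right) \left(-209 + B\right) = \left(-209 + B\right) \left(36 + B + 2 B^{2}\right)$)
$K + g{\left(J \right)} = 20853 - \left(26035 - 2450086 + 4774233\right) = 20853 - 2350182 = -2329329$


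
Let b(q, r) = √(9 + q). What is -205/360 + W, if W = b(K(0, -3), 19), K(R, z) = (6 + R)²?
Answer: -41/72 + 3*√5 ≈ 6.1388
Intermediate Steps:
W = 3*√5 (W = √(9 + (6 + 0)²) = √(9 + 6²) = √(9 + 36) = √45 = 3*√5 ≈ 6.7082)
-205/360 + W = -205/360 + 3*√5 = -205*1/360 + 3*√5 = -41/72 + 3*√5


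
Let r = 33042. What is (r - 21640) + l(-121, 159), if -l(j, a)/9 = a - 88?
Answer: 10763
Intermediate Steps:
l(j, a) = 792 - 9*a (l(j, a) = -9*(a - 88) = -9*(-88 + a) = 792 - 9*a)
(r - 21640) + l(-121, 159) = (33042 - 21640) + (792 - 9*159) = 11402 + (792 - 1431) = 11402 - 639 = 10763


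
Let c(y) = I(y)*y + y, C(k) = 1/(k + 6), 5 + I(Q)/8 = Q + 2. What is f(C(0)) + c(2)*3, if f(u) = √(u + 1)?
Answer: -42 + √42/6 ≈ -40.920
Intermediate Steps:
I(Q) = -24 + 8*Q (I(Q) = -40 + 8*(Q + 2) = -40 + 8*(2 + Q) = -40 + (16 + 8*Q) = -24 + 8*Q)
C(k) = 1/(6 + k)
f(u) = √(1 + u)
c(y) = y + y*(-24 + 8*y) (c(y) = (-24 + 8*y)*y + y = y*(-24 + 8*y) + y = y + y*(-24 + 8*y))
f(C(0)) + c(2)*3 = √(1 + 1/(6 + 0)) + (2*(-23 + 8*2))*3 = √(1 + 1/6) + (2*(-23 + 16))*3 = √(1 + ⅙) + (2*(-7))*3 = √(7/6) - 14*3 = √42/6 - 42 = -42 + √42/6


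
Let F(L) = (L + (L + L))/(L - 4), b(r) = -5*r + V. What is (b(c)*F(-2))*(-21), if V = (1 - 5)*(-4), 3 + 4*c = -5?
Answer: -546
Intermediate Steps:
c = -2 (c = -¾ + (¼)*(-5) = -¾ - 5/4 = -2)
V = 16 (V = -4*(-4) = 16)
b(r) = 16 - 5*r (b(r) = -5*r + 16 = 16 - 5*r)
F(L) = 3*L/(-4 + L) (F(L) = (L + 2*L)/(-4 + L) = (3*L)/(-4 + L) = 3*L/(-4 + L))
(b(c)*F(-2))*(-21) = ((16 - 5*(-2))*(3*(-2)/(-4 - 2)))*(-21) = ((16 + 10)*(3*(-2)/(-6)))*(-21) = (26*(3*(-2)*(-⅙)))*(-21) = (26*1)*(-21) = 26*(-21) = -546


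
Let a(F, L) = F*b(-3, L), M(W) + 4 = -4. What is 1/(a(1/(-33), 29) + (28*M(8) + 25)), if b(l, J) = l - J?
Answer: -33/6535 ≈ -0.0050497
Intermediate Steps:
M(W) = -8 (M(W) = -4 - 4 = -8)
a(F, L) = F*(-3 - L)
1/(a(1/(-33), 29) + (28*M(8) + 25)) = 1/(-1*(3 + 29)/(-33) + (28*(-8) + 25)) = 1/(-1*(-1/33)*32 + (-224 + 25)) = 1/(32/33 - 199) = 1/(-6535/33) = -33/6535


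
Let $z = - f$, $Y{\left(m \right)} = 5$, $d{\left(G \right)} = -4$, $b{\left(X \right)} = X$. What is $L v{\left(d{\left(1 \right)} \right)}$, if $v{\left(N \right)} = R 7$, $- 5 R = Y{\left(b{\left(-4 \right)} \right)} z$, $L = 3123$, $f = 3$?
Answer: $65583$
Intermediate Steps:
$z = -3$ ($z = \left(-1\right) 3 = -3$)
$R = 3$ ($R = - \frac{5 \left(-3\right)}{5} = \left(- \frac{1}{5}\right) \left(-15\right) = 3$)
$v{\left(N \right)} = 21$ ($v{\left(N \right)} = 3 \cdot 7 = 21$)
$L v{\left(d{\left(1 \right)} \right)} = 3123 \cdot 21 = 65583$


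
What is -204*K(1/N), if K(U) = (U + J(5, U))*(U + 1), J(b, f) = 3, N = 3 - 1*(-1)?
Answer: -3315/4 ≈ -828.75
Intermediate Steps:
N = 4 (N = 3 + 1 = 4)
K(U) = (1 + U)*(3 + U) (K(U) = (U + 3)*(U + 1) = (3 + U)*(1 + U) = (1 + U)*(3 + U))
-204*K(1/N) = -204*(3 + (1/4)² + 4/4) = -204*(3 + (¼)² + 4*(¼)) = -204*(3 + 1/16 + 1) = -204*65/16 = -3315/4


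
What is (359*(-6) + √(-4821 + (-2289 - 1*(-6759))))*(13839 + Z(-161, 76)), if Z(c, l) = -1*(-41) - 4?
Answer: -29888904 + 41628*I*√39 ≈ -2.9889e+7 + 2.5997e+5*I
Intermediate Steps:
Z(c, l) = 37 (Z(c, l) = 41 - 4 = 37)
(359*(-6) + √(-4821 + (-2289 - 1*(-6759))))*(13839 + Z(-161, 76)) = (359*(-6) + √(-4821 + (-2289 - 1*(-6759))))*(13839 + 37) = (-2154 + √(-4821 + (-2289 + 6759)))*13876 = (-2154 + √(-4821 + 4470))*13876 = (-2154 + √(-351))*13876 = (-2154 + 3*I*√39)*13876 = -29888904 + 41628*I*√39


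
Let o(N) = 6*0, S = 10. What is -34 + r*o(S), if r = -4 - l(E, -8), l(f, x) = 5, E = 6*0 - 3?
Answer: -34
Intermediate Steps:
E = -3 (E = 0 - 3 = -3)
r = -9 (r = -4 - 1*5 = -4 - 5 = -9)
o(N) = 0
-34 + r*o(S) = -34 - 9*0 = -34 + 0 = -34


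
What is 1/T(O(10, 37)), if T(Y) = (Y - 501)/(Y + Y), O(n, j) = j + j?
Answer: -148/427 ≈ -0.34660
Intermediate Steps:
O(n, j) = 2*j
T(Y) = (-501 + Y)/(2*Y) (T(Y) = (-501 + Y)/((2*Y)) = (-501 + Y)*(1/(2*Y)) = (-501 + Y)/(2*Y))
1/T(O(10, 37)) = 1/((-501 + 2*37)/(2*((2*37)))) = 1/((½)*(-501 + 74)/74) = 1/((½)*(1/74)*(-427)) = 1/(-427/148) = -148/427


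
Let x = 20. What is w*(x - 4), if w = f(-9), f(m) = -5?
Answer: -80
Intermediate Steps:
w = -5
w*(x - 4) = -5*(20 - 4) = -5*16 = -80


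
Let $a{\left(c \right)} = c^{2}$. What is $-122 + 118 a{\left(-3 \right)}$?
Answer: $940$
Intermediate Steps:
$-122 + 118 a{\left(-3 \right)} = -122 + 118 \left(-3\right)^{2} = -122 + 118 \cdot 9 = -122 + 1062 = 940$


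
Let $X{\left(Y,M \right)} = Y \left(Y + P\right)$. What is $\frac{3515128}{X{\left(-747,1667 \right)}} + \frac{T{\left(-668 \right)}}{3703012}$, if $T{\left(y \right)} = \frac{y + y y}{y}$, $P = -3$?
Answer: $\frac{6508093739393}{1037306236500} \approx 6.274$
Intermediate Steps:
$X{\left(Y,M \right)} = Y \left(-3 + Y\right)$ ($X{\left(Y,M \right)} = Y \left(Y - 3\right) = Y \left(-3 + Y\right)$)
$T{\left(y \right)} = \frac{y + y^{2}}{y}$
$\frac{3515128}{X{\left(-747,1667 \right)}} + \frac{T{\left(-668 \right)}}{3703012} = \frac{3515128}{\left(-747\right) \left(-3 - 747\right)} + \frac{1 - 668}{3703012} = \frac{3515128}{\left(-747\right) \left(-750\right)} - \frac{667}{3703012} = \frac{3515128}{560250} - \frac{667}{3703012} = 3515128 \cdot \frac{1}{560250} - \frac{667}{3703012} = \frac{1757564}{280125} - \frac{667}{3703012} = \frac{6508093739393}{1037306236500}$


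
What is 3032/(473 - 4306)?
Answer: -3032/3833 ≈ -0.79103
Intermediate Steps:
3032/(473 - 4306) = 3032/(-3833) = 3032*(-1/3833) = -3032/3833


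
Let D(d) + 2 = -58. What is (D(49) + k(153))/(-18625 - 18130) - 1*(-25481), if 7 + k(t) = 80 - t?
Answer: 187310859/7351 ≈ 25481.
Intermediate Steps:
D(d) = -60 (D(d) = -2 - 58 = -60)
k(t) = 73 - t (k(t) = -7 + (80 - t) = 73 - t)
(D(49) + k(153))/(-18625 - 18130) - 1*(-25481) = (-60 + (73 - 1*153))/(-18625 - 18130) - 1*(-25481) = (-60 + (73 - 153))/(-36755) + 25481 = (-60 - 80)*(-1/36755) + 25481 = -140*(-1/36755) + 25481 = 28/7351 + 25481 = 187310859/7351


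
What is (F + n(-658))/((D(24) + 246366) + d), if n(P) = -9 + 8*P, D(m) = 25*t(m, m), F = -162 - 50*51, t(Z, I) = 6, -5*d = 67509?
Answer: -39925/1165071 ≈ -0.034268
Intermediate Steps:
d = -67509/5 (d = -1/5*67509 = -67509/5 ≈ -13502.)
F = -2712 (F = -162 - 2550 = -2712)
D(m) = 150 (D(m) = 25*6 = 150)
(F + n(-658))/((D(24) + 246366) + d) = (-2712 + (-9 + 8*(-658)))/((150 + 246366) - 67509/5) = (-2712 + (-9 - 5264))/(246516 - 67509/5) = (-2712 - 5273)/(1165071/5) = -7985*5/1165071 = -39925/1165071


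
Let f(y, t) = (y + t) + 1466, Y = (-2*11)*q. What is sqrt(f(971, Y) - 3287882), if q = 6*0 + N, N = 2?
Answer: I*sqrt(3285489) ≈ 1812.6*I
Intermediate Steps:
q = 2 (q = 6*0 + 2 = 0 + 2 = 2)
Y = -44 (Y = -2*11*2 = -22*2 = -44)
f(y, t) = 1466 + t + y (f(y, t) = (t + y) + 1466 = 1466 + t + y)
sqrt(f(971, Y) - 3287882) = sqrt((1466 - 44 + 971) - 3287882) = sqrt(2393 - 3287882) = sqrt(-3285489) = I*sqrt(3285489)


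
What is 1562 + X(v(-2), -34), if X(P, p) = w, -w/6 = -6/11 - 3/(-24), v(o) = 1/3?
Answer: 68839/44 ≈ 1564.5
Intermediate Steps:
v(o) = 1/3
w = 111/44 (w = -6*(-6/11 - 3/(-24)) = -6*(-6*1/11 - 3*(-1/24)) = -6*(-6/11 + 1/8) = -6*(-37/88) = 111/44 ≈ 2.5227)
X(P, p) = 111/44
1562 + X(v(-2), -34) = 1562 + 111/44 = 68839/44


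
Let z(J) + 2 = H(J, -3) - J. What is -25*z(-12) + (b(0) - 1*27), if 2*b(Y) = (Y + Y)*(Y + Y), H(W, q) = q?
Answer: -202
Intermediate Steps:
z(J) = -5 - J (z(J) = -2 + (-3 - J) = -5 - J)
b(Y) = 2*Y**2 (b(Y) = ((Y + Y)*(Y + Y))/2 = ((2*Y)*(2*Y))/2 = (4*Y**2)/2 = 2*Y**2)
-25*z(-12) + (b(0) - 1*27) = -25*(-5 - 1*(-12)) + (2*0**2 - 1*27) = -25*(-5 + 12) + (2*0 - 27) = -25*7 + (0 - 27) = -175 - 27 = -202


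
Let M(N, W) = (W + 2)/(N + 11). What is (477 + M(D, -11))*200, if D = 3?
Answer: 666900/7 ≈ 95271.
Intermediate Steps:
M(N, W) = (2 + W)/(11 + N)
(477 + M(D, -11))*200 = (477 + (2 - 11)/(11 + 3))*200 = (477 - 9/14)*200 = (6669/14)*200 = 666900/7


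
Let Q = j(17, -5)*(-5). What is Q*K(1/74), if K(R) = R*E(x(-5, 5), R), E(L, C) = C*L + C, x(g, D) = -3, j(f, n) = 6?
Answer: 15/1369 ≈ 0.010957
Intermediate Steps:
E(L, C) = C + C*L
K(R) = -2*R² (K(R) = R*(R*(1 - 3)) = R*(R*(-2)) = R*(-2*R) = -2*R²)
Q = -30 (Q = 6*(-5) = -30)
Q*K(1/74) = -(-60)*(1/74)² = -(-60)/5476 = -30*(-1/2738) = 15/1369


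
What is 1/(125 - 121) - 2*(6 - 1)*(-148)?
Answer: 5921/4 ≈ 1480.3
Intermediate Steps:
1/(125 - 121) - 2*(6 - 1)*(-148) = 1/4 - 2*5*(-148) = 1/4 - 10*(-148) = 1/4 + 1480 = 5921/4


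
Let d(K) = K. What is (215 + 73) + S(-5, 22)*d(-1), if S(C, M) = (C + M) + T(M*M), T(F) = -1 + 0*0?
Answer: 272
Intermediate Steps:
T(F) = -1 (T(F) = -1 + 0 = -1)
S(C, M) = -1 + C + M (S(C, M) = (C + M) - 1 = -1 + C + M)
(215 + 73) + S(-5, 22)*d(-1) = (215 + 73) + (-1 - 5 + 22)*(-1) = 288 + 16*(-1) = 288 - 16 = 272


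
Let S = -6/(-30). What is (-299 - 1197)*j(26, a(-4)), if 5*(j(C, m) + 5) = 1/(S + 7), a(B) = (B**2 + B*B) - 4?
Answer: 66946/9 ≈ 7438.4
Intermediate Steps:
S = 1/5 (S = -6*(-1/30) = 1/5 ≈ 0.20000)
a(B) = -4 + 2*B**2 (a(B) = (B**2 + B**2) - 4 = 2*B**2 - 4 = -4 + 2*B**2)
j(C, m) = -179/36 (j(C, m) = -5 + 1/(5*(1/5 + 7)) = -5 + 1/(5*(36/5)) = -5 + (1/5)*(5/36) = -5 + 1/36 = -179/36)
(-299 - 1197)*j(26, a(-4)) = (-299 - 1197)*(-179/36) = -1496*(-179/36) = 66946/9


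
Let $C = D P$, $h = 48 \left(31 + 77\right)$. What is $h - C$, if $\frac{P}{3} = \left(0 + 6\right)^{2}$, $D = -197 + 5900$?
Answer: $-610740$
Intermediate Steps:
$D = 5703$
$h = 5184$ ($h = 48 \cdot 108 = 5184$)
$P = 108$ ($P = 3 \left(0 + 6\right)^{2} = 3 \cdot 6^{2} = 3 \cdot 36 = 108$)
$C = 615924$ ($C = 5703 \cdot 108 = 615924$)
$h - C = 5184 - 615924 = -610740$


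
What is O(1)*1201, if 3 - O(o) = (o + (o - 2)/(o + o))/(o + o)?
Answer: 13211/4 ≈ 3302.8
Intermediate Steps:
O(o) = 3 - (o + (-2 + o)/(2*o))/(2*o) (O(o) = 3 - (o + (o - 2)/(o + o))/(o + o) = 3 - (o + (-2 + o)/((2*o)))/(2*o) = 3 - (o + (-2 + o)*(1/(2*o)))*1/(2*o) = 3 - (o + (-2 + o)/(2*o))*1/(2*o) = 3 - (o + (-2 + o)/(2*o))/(2*o))
O(1)*1201 = ((¼)*(2 - 1*1 + 10*1²)/1²)*1201 = ((¼)*1*(2 - 1 + 10*1))*1201 = ((¼)*1*(2 - 1 + 10))*1201 = ((¼)*1*11)*1201 = (11/4)*1201 = 13211/4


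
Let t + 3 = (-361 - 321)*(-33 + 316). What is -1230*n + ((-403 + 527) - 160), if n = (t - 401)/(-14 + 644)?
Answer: 377574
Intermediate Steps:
t = -193009 (t = -3 + (-361 - 321)*(-33 + 316) = -3 - 682*283 = -3 - 193006 = -193009)
n = -307 (n = (-193009 - 401)/(-14 + 644) = -193410/630 = -193410*1/630 = -307)
-1230*n + ((-403 + 527) - 160) = -1230*(-307) + ((-403 + 527) - 160) = 377610 + (124 - 160) = 377610 - 36 = 377574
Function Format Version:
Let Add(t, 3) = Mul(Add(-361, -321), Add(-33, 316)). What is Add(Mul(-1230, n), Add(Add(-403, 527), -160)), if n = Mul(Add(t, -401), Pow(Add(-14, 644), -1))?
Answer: 377574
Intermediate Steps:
t = -193009 (t = Add(-3, Mul(Add(-361, -321), Add(-33, 316))) = Add(-3, Mul(-682, 283)) = Add(-3, -193006) = -193009)
n = -307 (n = Mul(Add(-193009, -401), Pow(Add(-14, 644), -1)) = Mul(-193410, Pow(630, -1)) = Mul(-193410, Rational(1, 630)) = -307)
Add(Mul(-1230, n), Add(Add(-403, 527), -160)) = Add(Mul(-1230, -307), Add(Add(-403, 527), -160)) = Add(377610, Add(124, -160)) = Add(377610, -36) = 377574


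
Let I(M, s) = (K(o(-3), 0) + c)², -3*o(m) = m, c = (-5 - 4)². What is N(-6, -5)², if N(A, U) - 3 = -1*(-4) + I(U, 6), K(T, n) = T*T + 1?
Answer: 47554816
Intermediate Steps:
c = 81 (c = (-9)² = 81)
o(m) = -m/3
K(T, n) = 1 + T² (K(T, n) = T² + 1 = 1 + T²)
I(M, s) = 6889 (I(M, s) = ((1 + (-⅓*(-3))²) + 81)² = ((1 + 1²) + 81)² = ((1 + 1) + 81)² = (2 + 81)² = 83² = 6889)
N(A, U) = 6896 (N(A, U) = 3 + (-1*(-4) + 6889) = 3 + (4 + 6889) = 3 + 6893 = 6896)
N(-6, -5)² = 6896² = 47554816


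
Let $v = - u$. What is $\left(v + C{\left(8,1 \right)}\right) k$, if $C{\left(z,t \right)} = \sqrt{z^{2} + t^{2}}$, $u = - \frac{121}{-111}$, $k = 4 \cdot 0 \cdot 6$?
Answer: $0$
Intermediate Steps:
$k = 0$ ($k = 0 \cdot 6 = 0$)
$u = \frac{121}{111}$ ($u = \left(-121\right) \left(- \frac{1}{111}\right) = \frac{121}{111} \approx 1.0901$)
$C{\left(z,t \right)} = \sqrt{t^{2} + z^{2}}$
$v = - \frac{121}{111}$ ($v = \left(-1\right) \frac{121}{111} = - \frac{121}{111} \approx -1.0901$)
$\left(v + C{\left(8,1 \right)}\right) k = \left(- \frac{121}{111} + \sqrt{1^{2} + 8^{2}}\right) 0 = \left(- \frac{121}{111} + \sqrt{1 + 64}\right) 0 = \left(- \frac{121}{111} + \sqrt{65}\right) 0 = 0$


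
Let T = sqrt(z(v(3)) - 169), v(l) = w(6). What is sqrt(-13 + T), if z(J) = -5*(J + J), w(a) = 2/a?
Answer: sqrt(-117 + 3*I*sqrt(1551))/3 ≈ 1.6546 + 3.9671*I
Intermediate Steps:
v(l) = 1/3 (v(l) = 2/6 = 2*(1/6) = 1/3)
z(J) = -10*J
T = I*sqrt(1551)/3 (T = sqrt(-10*1/3 - 169) = sqrt(-10/3 - 169) = sqrt(-517/3) = I*sqrt(1551)/3 ≈ 13.128*I)
sqrt(-13 + T) = sqrt(-13 + I*sqrt(1551)/3)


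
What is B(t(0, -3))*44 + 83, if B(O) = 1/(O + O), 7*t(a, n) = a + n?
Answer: 95/3 ≈ 31.667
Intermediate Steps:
t(a, n) = a/7 + n/7 (t(a, n) = (a + n)/7 = a/7 + n/7)
B(O) = 1/(2*O)
B(t(0, -3))*44 + 83 = (1/(2*((1/7)*0 + (1/7)*(-3))))*44 + 83 = (1/(2*(0 - 3/7)))*44 + 83 = (1/(2*(-3/7)))*44 + 83 = ((1/2)*(-7/3))*44 + 83 = -7/6*44 + 83 = -154/3 + 83 = 95/3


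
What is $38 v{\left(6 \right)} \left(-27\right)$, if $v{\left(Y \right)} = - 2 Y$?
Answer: $12312$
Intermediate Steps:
$38 v{\left(6 \right)} \left(-27\right) = 38 \left(\left(-2\right) 6\right) \left(-27\right) = 38 \left(-12\right) \left(-27\right) = \left(-456\right) \left(-27\right) = 12312$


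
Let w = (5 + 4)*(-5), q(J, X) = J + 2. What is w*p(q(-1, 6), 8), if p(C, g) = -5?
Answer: 225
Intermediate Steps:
q(J, X) = 2 + J
w = -45 (w = 9*(-5) = -45)
w*p(q(-1, 6), 8) = -45*(-5) = 225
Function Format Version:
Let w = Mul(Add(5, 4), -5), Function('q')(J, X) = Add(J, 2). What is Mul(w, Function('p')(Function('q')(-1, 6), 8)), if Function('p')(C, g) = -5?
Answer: 225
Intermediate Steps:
Function('q')(J, X) = Add(2, J)
w = -45 (w = Mul(9, -5) = -45)
Mul(w, Function('p')(Function('q')(-1, 6), 8)) = Mul(-45, -5) = 225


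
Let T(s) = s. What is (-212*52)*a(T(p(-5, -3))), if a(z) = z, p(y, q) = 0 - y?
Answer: -55120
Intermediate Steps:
p(y, q) = -y
(-212*52)*a(T(p(-5, -3))) = (-212*52)*(-1*(-5)) = -11024*5 = -55120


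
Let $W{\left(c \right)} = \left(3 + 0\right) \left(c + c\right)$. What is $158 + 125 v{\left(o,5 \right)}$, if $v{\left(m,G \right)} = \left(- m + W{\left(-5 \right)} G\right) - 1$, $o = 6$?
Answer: $-19467$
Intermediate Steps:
$W{\left(c \right)} = 6 c$ ($W{\left(c \right)} = 3 \cdot 2 c = 6 c$)
$v{\left(m,G \right)} = -1 - m - 30 G$ ($v{\left(m,G \right)} = \left(- m + 6 \left(-5\right) G\right) - 1 = \left(- m - 30 G\right) - 1 = -1 - m - 30 G$)
$158 + 125 v{\left(o,5 \right)} = 158 + 125 \left(-1 - 6 - 150\right) = 158 + 125 \left(-157\right) = 158 - 19625 = -19467$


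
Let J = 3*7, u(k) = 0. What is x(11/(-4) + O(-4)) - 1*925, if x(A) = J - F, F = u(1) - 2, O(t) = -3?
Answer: -902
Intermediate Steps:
J = 21
F = -2 (F = 0 - 2 = -2)
x(A) = 23 (x(A) = 21 - 1*(-2) = 21 + 2 = 23)
x(11/(-4) + O(-4)) - 1*925 = 23 - 1*925 = 23 - 925 = -902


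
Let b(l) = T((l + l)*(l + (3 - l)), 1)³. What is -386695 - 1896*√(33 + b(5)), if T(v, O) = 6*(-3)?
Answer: -386695 - 1896*I*√5799 ≈ -3.867e+5 - 1.4438e+5*I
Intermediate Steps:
T(v, O) = -18
b(l) = -5832 (b(l) = (-18)³ = -5832)
-386695 - 1896*√(33 + b(5)) = -386695 - 1896*√(33 - 5832) = -386695 - 1896*√(-5799) = -386695 - 1896*I*√5799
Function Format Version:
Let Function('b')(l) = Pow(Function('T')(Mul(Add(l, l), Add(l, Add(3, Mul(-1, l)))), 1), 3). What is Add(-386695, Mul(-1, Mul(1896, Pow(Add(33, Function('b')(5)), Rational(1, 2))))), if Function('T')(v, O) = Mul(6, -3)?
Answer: Add(-386695, Mul(-1896, I, Pow(5799, Rational(1, 2)))) ≈ Add(-3.8670e+5, Mul(-1.4438e+5, I))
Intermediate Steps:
Function('T')(v, O) = -18
Function('b')(l) = -5832 (Function('b')(l) = Pow(-18, 3) = -5832)
Add(-386695, Mul(-1, Mul(1896, Pow(Add(33, Function('b')(5)), Rational(1, 2))))) = Add(-386695, Mul(-1, Mul(1896, Pow(Add(33, -5832), Rational(1, 2))))) = Add(-386695, Mul(-1, Mul(1896, Pow(-5799, Rational(1, 2))))) = Add(-386695, Mul(-1, Mul(1896, Mul(I, Pow(5799, Rational(1, 2)))))) = Add(-386695, Mul(-1, Mul(1896, I, Pow(5799, Rational(1, 2))))) = Add(-386695, Mul(-1896, I, Pow(5799, Rational(1, 2))))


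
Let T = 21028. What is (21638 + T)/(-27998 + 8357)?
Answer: -14222/6547 ≈ -2.1723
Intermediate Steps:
(21638 + T)/(-27998 + 8357) = (21638 + 21028)/(-27998 + 8357) = 42666/(-19641) = 42666*(-1/19641) = -14222/6547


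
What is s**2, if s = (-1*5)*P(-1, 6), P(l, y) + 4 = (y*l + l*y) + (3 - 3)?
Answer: 6400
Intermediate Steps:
P(l, y) = -4 + 2*l*y (P(l, y) = -4 + ((y*l + l*y) + (3 - 3)) = -4 + ((l*y + l*y) + 0) = -4 + (2*l*y + 0) = -4 + 2*l*y)
s = 80 (s = (-1*5)*(-4 + 2*(-1)*6) = -5*(-4 - 12) = -5*(-16) = 80)
s**2 = 80**2 = 6400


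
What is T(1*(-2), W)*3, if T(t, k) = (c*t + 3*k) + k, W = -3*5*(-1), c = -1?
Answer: 186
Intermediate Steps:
W = 15 (W = -15*(-1) = 15)
T(t, k) = -t + 4*k (T(t, k) = (-t + 3*k) + k = -t + 4*k)
T(1*(-2), W)*3 = (-(-2) + 4*15)*3 = (-1*(-2) + 60)*3 = (2 + 60)*3 = 62*3 = 186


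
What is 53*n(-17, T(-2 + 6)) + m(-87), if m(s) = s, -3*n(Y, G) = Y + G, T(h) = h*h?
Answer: -208/3 ≈ -69.333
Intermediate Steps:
T(h) = h²
n(Y, G) = -G/3 - Y/3 (n(Y, G) = -(Y + G)/3 = -(G + Y)/3 = -G/3 - Y/3)
53*n(-17, T(-2 + 6)) + m(-87) = 53*(-(-2 + 6)²/3 - ⅓*(-17)) - 87 = 53*(-⅓*4² + 17/3) - 87 = 53*(-⅓*16 + 17/3) - 87 = 53*(-16/3 + 17/3) - 87 = 53*(⅓) - 87 = 53/3 - 87 = -208/3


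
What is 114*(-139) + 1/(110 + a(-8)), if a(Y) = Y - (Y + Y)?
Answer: -1869827/118 ≈ -15846.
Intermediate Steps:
a(Y) = -Y (a(Y) = Y - 2*Y = -Y)
114*(-139) + 1/(110 + a(-8)) = 114*(-139) + 1/(110 - 1*(-8)) = -15846 + 1/(110 + 8) = -15846 + 1/118 = -1869827/118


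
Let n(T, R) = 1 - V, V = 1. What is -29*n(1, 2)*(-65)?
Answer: 0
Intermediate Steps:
n(T, R) = 0 (n(T, R) = 1 - 1*1 = 1 - 1 = 0)
-29*n(1, 2)*(-65) = -29*0*(-65) = 0*(-65) = 0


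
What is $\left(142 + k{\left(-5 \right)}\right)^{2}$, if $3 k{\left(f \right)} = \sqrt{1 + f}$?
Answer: $\frac{181472}{9} + \frac{568 i}{3} \approx 20164.0 + 189.33 i$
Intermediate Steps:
$k{\left(f \right)} = \frac{\sqrt{1 + f}}{3}$
$\left(142 + k{\left(-5 \right)}\right)^{2} = \left(142 + \frac{\sqrt{1 - 5}}{3}\right)^{2} = \left(142 + \frac{\sqrt{-4}}{3}\right)^{2} = \left(142 + \frac{2 i}{3}\right)^{2}$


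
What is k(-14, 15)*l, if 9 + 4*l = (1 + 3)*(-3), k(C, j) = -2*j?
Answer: 315/2 ≈ 157.50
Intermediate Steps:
l = -21/4 (l = -9/4 + ((1 + 3)*(-3))/4 = -9/4 + (4*(-3))/4 = -9/4 + (¼)*(-12) = -9/4 - 3 = -21/4 ≈ -5.2500)
k(-14, 15)*l = -2*15*(-21/4) = -30*(-21/4) = 315/2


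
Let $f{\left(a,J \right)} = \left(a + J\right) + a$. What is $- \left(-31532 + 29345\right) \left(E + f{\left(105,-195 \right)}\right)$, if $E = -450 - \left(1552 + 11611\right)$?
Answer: $-29738826$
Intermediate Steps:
$f{\left(a,J \right)} = J + 2 a$ ($f{\left(a,J \right)} = \left(J + a\right) + a = J + 2 a$)
$E = -13613$ ($E = -450 - 13163 = -13613$)
$- \left(-31532 + 29345\right) \left(E + f{\left(105,-195 \right)}\right) = - \left(-31532 + 29345\right) \left(-13613 + \left(-195 + 2 \cdot 105\right)\right) = - \left(-2187\right) \left(-13613 + \left(-195 + 210\right)\right) = - \left(-2187\right) \left(-13613 + 15\right) = - \left(-2187\right) \left(-13598\right) = \left(-1\right) 29738826 = -29738826$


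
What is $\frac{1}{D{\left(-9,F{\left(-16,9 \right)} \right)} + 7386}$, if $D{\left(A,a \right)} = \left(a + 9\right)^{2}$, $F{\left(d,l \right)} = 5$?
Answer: $\frac{1}{7582} \approx 0.00013189$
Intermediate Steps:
$D{\left(A,a \right)} = \left(9 + a\right)^{2}$
$\frac{1}{D{\left(-9,F{\left(-16,9 \right)} \right)} + 7386} = \frac{1}{\left(9 + 5\right)^{2} + 7386} = \frac{1}{14^{2} + 7386} = \frac{1}{196 + 7386} = \frac{1}{7582}$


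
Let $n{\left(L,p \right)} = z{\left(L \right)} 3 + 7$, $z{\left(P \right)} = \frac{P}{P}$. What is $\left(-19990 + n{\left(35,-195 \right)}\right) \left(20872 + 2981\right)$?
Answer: $-476582940$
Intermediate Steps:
$z{\left(P \right)} = 1$
$n{\left(L,p \right)} = 10$ ($n{\left(L,p \right)} = 1 \cdot 3 + 7 = 3 + 7 = 10$)
$\left(-19990 + n{\left(35,-195 \right)}\right) \left(20872 + 2981\right) = \left(-19990 + 10\right) \left(20872 + 2981\right) = \left(-19980\right) 23853 = -476582940$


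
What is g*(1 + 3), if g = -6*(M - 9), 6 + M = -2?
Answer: 408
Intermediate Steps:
M = -8 (M = -6 - 2 = -8)
g = 102 (g = -6*(-8 - 9) = -6*(-17) = 102)
g*(1 + 3) = 102*(1 + 3) = 102*4 = 408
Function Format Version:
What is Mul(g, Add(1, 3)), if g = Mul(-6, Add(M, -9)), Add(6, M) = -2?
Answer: 408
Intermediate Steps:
M = -8 (M = Add(-6, -2) = -8)
g = 102 (g = Mul(-6, Add(-8, -9)) = Mul(-6, -17) = 102)
Mul(g, Add(1, 3)) = Mul(102, Add(1, 3)) = Mul(102, 4) = 408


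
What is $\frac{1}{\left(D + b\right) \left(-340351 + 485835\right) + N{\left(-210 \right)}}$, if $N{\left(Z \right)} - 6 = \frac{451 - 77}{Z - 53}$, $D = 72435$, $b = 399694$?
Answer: $\frac{263}{18064737660872} \approx 1.4559 \cdot 10^{-11}$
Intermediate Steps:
$N{\left(Z \right)} = 6 + \frac{374}{-53 + Z}$ ($N{\left(Z \right)} = 6 + \frac{451 - 77}{Z - 53} = 6 + \frac{374}{-53 + Z}$)
$\frac{1}{\left(D + b\right) \left(-340351 + 485835\right) + N{\left(-210 \right)}} = \frac{1}{\left(72435 + 399694\right) \left(-340351 + 485835\right) + \frac{2 \left(28 + 3 \left(-210\right)\right)}{-53 - 210}} = \frac{1}{472129 \cdot 145484 + \frac{2 \left(28 - 630\right)}{-263}} = \frac{1}{68687215436 + 2 \left(- \frac{1}{263}\right) \left(-602\right)} = \frac{1}{68687215436 + \frac{1204}{263}} = \frac{1}{\frac{18064737660872}{263}} = \frac{263}{18064737660872}$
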